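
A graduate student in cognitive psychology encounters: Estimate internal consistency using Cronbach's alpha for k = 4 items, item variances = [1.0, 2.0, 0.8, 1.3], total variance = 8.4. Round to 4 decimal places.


alpha = (k/(k-1)) * (1 - sum(s_i^2)/s_total^2)
sum(item variances) = 5.1
k/(k-1) = 4/3 = 1.333333
1 - 5.1/8.4 = 1 - 0.607143 = 0.392857
alpha = 1.333333 * 0.392857
= 0.5238


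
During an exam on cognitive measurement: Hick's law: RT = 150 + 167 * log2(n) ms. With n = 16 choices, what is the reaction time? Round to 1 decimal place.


RT = 150 + 167 * log2(16)
log2(16) = 4.0
RT = 150 + 167 * 4.0
= 150 + 668.0
= 818.0 ms


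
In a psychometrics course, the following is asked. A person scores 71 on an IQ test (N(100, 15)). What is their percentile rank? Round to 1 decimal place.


z = (IQ - mean) / SD
z = (71 - 100) / 15 = -1.9333
Percentile = Phi(-1.9333) * 100
Phi(-1.9333) = 0.0266
= 2.7


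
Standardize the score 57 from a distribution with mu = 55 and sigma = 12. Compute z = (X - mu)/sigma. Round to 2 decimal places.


z = (X - mu) / sigma
= (57 - 55) / 12
= 2 / 12
= 0.17


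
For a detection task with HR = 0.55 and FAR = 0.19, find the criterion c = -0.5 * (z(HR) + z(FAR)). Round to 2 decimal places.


c = -0.5 * (z(HR) + z(FAR))
z(0.55) = 0.1257
z(0.19) = -0.8779
c = -0.5 * (0.1257 + -0.8779)
= -0.5 * -0.7522
= 0.38


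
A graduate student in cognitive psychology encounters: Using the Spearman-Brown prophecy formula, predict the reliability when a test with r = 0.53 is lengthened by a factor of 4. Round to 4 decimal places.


r_new = n*r / (1 + (n-1)*r)
Numerator = 4 * 0.53 = 2.12
Denominator = 1 + 3 * 0.53 = 2.59
r_new = 2.12 / 2.59
= 0.8185


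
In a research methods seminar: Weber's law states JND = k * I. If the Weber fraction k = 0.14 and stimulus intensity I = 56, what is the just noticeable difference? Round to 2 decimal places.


JND = k * I
JND = 0.14 * 56
= 7.84


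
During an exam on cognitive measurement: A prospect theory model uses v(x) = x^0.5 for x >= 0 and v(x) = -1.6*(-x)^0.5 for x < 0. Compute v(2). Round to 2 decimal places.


Since x = 2 >= 0, use v(x) = x^0.5
2^0.5 = 1.4142
v(2) = 1.41


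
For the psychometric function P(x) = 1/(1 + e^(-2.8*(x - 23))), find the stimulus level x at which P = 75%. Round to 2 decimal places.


At P = 0.75: 0.75 = 1/(1 + e^(-k*(x-x0)))
Solving: e^(-k*(x-x0)) = 1/3
x = x0 + ln(3)/k
ln(3) = 1.0986
x = 23 + 1.0986/2.8
= 23 + 0.3924
= 23.39


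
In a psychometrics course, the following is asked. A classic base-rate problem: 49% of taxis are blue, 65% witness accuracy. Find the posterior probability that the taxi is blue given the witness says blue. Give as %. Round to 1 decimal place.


P(blue | says blue) = P(says blue | blue)*P(blue) / [P(says blue | blue)*P(blue) + P(says blue | not blue)*P(not blue)]
Numerator = 0.65 * 0.49 = 0.3185
False identification = 0.35 * 0.51 = 0.1785
P = 0.3185 / (0.3185 + 0.1785)
= 0.3185 / 0.497
As percentage = 64.1


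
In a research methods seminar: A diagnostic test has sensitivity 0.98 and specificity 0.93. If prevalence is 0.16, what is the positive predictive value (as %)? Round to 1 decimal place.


PPV = (sens * prev) / (sens * prev + (1-spec) * (1-prev))
Numerator = 0.98 * 0.16 = 0.1568
P(positive and no disease) = (1 - spec) * (1 - prev) = (1 - 0.93) * (1 - 0.16) = 0.0588
Denominator = 0.1568 + 0.0588 = 0.2156
PPV = 0.1568 / 0.2156 = 0.727273
As percentage = 72.7


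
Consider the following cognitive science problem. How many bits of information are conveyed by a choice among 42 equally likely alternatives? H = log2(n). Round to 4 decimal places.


H = log2(n)
H = log2(42)
= 5.3923


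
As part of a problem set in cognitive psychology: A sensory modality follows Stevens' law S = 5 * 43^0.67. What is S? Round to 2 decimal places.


S = 5 * 43^0.67
43^0.67 = 12.4286
S = 5 * 12.4286
= 62.14


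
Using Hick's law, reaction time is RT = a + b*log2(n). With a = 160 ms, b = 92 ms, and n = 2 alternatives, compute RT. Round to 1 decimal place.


RT = 160 + 92 * log2(2)
log2(2) = 1.0
RT = 160 + 92 * 1.0
= 160 + 92.0
= 252.0 ms


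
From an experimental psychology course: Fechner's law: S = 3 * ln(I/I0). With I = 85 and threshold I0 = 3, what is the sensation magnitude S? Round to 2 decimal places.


S = 3 * ln(85/3)
I/I0 = 28.333333
ln(28.333333) = 3.344
S = 3 * 3.344
= 10.03


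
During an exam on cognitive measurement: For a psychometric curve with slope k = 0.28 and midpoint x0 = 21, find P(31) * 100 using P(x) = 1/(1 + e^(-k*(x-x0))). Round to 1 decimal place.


P(x) = 1/(1 + e^(-0.28*(31 - 21)))
Exponent = -0.28 * 10 = -2.8
e^(-2.8) = 0.06081
P = 1/(1 + 0.06081) = 0.942676
Percentage = 94.3


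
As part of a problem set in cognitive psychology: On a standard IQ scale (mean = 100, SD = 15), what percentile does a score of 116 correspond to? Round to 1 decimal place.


z = (IQ - mean) / SD
z = (116 - 100) / 15 = 1.0667
Percentile = Phi(1.0667) * 100
Phi(1.0667) = 0.856946
= 85.7


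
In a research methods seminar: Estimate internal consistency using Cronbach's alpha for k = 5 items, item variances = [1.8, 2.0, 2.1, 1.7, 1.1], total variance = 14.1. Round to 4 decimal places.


alpha = (k/(k-1)) * (1 - sum(s_i^2)/s_total^2)
sum(item variances) = 8.7
k/(k-1) = 5/4 = 1.25
1 - 8.7/14.1 = 1 - 0.617021 = 0.382979
alpha = 1.25 * 0.382979
= 0.4787


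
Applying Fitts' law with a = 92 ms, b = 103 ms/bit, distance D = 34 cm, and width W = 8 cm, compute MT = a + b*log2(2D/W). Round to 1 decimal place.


MT = 92 + 103 * log2(2*34/8)
2D/W = 8.5
log2(8.5) = 3.0875
MT = 92 + 103 * 3.0875
= 410.0 ms


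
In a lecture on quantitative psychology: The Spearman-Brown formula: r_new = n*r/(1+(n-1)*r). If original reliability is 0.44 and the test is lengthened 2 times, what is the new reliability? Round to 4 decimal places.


r_new = n*r / (1 + (n-1)*r)
Numerator = 2 * 0.44 = 0.88
Denominator = 1 + 1 * 0.44 = 1.44
r_new = 0.88 / 1.44
= 0.6111


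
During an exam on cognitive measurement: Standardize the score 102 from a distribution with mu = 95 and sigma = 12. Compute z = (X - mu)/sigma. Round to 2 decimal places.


z = (X - mu) / sigma
= (102 - 95) / 12
= 7 / 12
= 0.58


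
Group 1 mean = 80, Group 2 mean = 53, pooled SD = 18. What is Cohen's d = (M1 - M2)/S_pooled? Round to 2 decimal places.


Cohen's d = (M1 - M2) / S_pooled
= (80 - 53) / 18
= 27 / 18
= 1.50


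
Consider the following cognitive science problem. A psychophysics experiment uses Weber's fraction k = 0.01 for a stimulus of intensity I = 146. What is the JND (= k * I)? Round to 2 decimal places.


JND = k * I
JND = 0.01 * 146
= 1.46


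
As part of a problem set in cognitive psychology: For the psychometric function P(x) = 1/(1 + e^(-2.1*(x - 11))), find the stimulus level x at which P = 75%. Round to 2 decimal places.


At P = 0.75: 0.75 = 1/(1 + e^(-k*(x-x0)))
Solving: e^(-k*(x-x0)) = 1/3
x = x0 + ln(3)/k
ln(3) = 1.0986
x = 11 + 1.0986/2.1
= 11 + 0.5231
= 11.52


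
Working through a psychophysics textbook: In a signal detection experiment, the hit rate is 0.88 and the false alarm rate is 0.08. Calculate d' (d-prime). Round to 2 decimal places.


d' = z(HR) - z(FAR)
z(0.88) = 1.175
z(0.08) = -1.4051
d' = 1.175 - -1.4051
= 2.58


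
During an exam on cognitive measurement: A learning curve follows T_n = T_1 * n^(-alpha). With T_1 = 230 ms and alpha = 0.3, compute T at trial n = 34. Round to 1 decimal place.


T_n = 230 * 34^(-0.3)
34^(-0.3) = 0.347181
T_n = 230 * 0.347181
= 79.9 ms


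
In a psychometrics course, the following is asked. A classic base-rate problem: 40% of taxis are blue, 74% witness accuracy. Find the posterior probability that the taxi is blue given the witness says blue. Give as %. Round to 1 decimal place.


P(blue | says blue) = P(says blue | blue)*P(blue) / [P(says blue | blue)*P(blue) + P(says blue | not blue)*P(not blue)]
Numerator = 0.74 * 0.4 = 0.296
False identification = 0.26 * 0.6 = 0.156
P = 0.296 / (0.296 + 0.156)
= 0.296 / 0.452
As percentage = 65.5


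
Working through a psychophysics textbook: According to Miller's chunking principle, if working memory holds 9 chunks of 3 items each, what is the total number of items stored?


Total items = chunks * items_per_chunk
= 9 * 3
= 27


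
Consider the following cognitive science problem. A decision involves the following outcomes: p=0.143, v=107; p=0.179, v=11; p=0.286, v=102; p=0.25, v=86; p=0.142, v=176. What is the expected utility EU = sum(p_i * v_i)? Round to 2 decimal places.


EU = sum(p_i * v_i)
0.143 * 107 = 15.301
0.179 * 11 = 1.969
0.286 * 102 = 29.172
0.25 * 86 = 21.5
0.142 * 176 = 24.992
EU = 15.301 + 1.969 + 29.172 + 21.5 + 24.992
= 92.93


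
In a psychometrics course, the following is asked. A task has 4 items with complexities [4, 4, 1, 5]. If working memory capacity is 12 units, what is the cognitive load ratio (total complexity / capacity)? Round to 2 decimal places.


Total complexity = 4 + 4 + 1 + 5 = 14
Load = total / capacity = 14 / 12
= 1.17


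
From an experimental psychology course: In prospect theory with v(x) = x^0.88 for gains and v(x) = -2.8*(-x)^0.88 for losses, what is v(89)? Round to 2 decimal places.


Since x = 89 >= 0, use v(x) = x^0.88
89^0.88 = 51.9354
v(89) = 51.94


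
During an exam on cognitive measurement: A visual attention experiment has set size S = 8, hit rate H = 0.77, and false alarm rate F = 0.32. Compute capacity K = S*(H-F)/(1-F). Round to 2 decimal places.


K = S * (H - F) / (1 - F)
H - F = 0.45
1 - F = 0.68
K = 8 * 0.45 / 0.68
= 5.29


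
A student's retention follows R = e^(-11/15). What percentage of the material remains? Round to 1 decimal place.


R = e^(-t/S)
-t/S = -11/15 = -0.733333
R = e^(-0.733333) = 0.480305
Percentage = 0.480305 * 100
= 48.0


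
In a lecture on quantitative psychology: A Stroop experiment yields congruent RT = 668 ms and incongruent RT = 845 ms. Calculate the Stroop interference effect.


Stroop effect = RT(incongruent) - RT(congruent)
= 845 - 668
= 177 ms


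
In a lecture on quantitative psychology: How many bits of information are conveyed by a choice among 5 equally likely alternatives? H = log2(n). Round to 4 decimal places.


H = log2(n)
H = log2(5)
= 2.3219


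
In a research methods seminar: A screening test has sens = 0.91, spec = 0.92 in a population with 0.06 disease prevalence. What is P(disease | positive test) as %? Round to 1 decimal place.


PPV = (sens * prev) / (sens * prev + (1-spec) * (1-prev))
Numerator = 0.91 * 0.06 = 0.0546
P(positive and no disease) = (1 - spec) * (1 - prev) = (1 - 0.92) * (1 - 0.06) = 0.0752
Denominator = 0.0546 + 0.0752 = 0.1298
PPV = 0.0546 / 0.1298 = 0.420647
As percentage = 42.1


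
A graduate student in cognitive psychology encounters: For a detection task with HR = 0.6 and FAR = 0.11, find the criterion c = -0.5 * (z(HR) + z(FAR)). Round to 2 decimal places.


c = -0.5 * (z(HR) + z(FAR))
z(0.6) = 0.2533
z(0.11) = -1.2265
c = -0.5 * (0.2533 + -1.2265)
= -0.5 * -0.9732
= 0.49


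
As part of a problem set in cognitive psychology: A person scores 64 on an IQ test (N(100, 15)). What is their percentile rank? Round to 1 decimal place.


z = (IQ - mean) / SD
z = (64 - 100) / 15 = -2.4
Percentile = Phi(-2.4) * 100
Phi(-2.4) = 0.008198
= 0.8


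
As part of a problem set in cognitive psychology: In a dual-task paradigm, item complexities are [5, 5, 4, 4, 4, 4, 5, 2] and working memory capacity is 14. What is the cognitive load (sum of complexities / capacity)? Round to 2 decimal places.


Total complexity = 5 + 5 + 4 + 4 + 4 + 4 + 5 + 2 = 33
Load = total / capacity = 33 / 14
= 2.36


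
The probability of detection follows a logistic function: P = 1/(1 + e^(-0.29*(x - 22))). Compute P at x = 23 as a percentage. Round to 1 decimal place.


P(x) = 1/(1 + e^(-0.29*(23 - 22)))
Exponent = -0.29 * 1 = -0.29
e^(-0.29) = 0.748264
P = 1/(1 + 0.748264) = 0.571996
Percentage = 57.2


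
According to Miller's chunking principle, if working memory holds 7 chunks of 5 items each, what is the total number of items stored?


Total items = chunks * items_per_chunk
= 7 * 5
= 35


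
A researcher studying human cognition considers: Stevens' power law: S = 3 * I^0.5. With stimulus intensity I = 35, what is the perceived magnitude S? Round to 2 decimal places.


S = 3 * 35^0.5
35^0.5 = 5.9161
S = 3 * 5.9161
= 17.75


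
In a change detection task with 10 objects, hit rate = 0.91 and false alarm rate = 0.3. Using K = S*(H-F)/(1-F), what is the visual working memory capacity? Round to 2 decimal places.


K = S * (H - F) / (1 - F)
H - F = 0.61
1 - F = 0.7
K = 10 * 0.61 / 0.7
= 8.71


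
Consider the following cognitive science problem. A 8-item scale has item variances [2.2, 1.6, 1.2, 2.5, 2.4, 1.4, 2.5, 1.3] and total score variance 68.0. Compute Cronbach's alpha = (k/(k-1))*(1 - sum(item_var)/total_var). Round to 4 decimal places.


alpha = (k/(k-1)) * (1 - sum(s_i^2)/s_total^2)
sum(item variances) = 15.1
k/(k-1) = 8/7 = 1.142857
1 - 15.1/68.0 = 1 - 0.222059 = 0.777941
alpha = 1.142857 * 0.777941
= 0.8891


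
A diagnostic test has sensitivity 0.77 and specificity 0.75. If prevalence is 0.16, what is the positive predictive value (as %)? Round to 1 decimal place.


PPV = (sens * prev) / (sens * prev + (1-spec) * (1-prev))
Numerator = 0.77 * 0.16 = 0.1232
P(positive and no disease) = (1 - spec) * (1 - prev) = (1 - 0.75) * (1 - 0.16) = 0.21
Denominator = 0.1232 + 0.21 = 0.3332
PPV = 0.1232 / 0.3332 = 0.369748
As percentage = 37.0


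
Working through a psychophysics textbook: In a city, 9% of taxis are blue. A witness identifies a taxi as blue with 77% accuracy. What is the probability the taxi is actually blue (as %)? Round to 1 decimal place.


P(blue | says blue) = P(says blue | blue)*P(blue) / [P(says blue | blue)*P(blue) + P(says blue | not blue)*P(not blue)]
Numerator = 0.77 * 0.09 = 0.0693
False identification = 0.23 * 0.91 = 0.2093
P = 0.0693 / (0.0693 + 0.2093)
= 0.0693 / 0.2786
As percentage = 24.9


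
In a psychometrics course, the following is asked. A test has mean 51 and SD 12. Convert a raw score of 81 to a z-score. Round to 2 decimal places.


z = (X - mu) / sigma
= (81 - 51) / 12
= 30 / 12
= 2.50


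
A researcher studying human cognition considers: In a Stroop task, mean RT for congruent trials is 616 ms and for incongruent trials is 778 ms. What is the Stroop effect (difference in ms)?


Stroop effect = RT(incongruent) - RT(congruent)
= 778 - 616
= 162 ms


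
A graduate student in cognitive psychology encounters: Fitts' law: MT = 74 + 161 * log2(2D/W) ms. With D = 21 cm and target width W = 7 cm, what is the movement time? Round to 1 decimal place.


MT = 74 + 161 * log2(2*21/7)
2D/W = 6.0
log2(6.0) = 2.585
MT = 74 + 161 * 2.585
= 490.2 ms


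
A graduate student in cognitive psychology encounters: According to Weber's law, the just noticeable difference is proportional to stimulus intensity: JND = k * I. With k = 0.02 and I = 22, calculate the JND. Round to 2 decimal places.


JND = k * I
JND = 0.02 * 22
= 0.44


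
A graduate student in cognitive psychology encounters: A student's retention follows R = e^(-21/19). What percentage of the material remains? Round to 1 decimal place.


R = e^(-t/S)
-t/S = -21/19 = -1.105263
R = e^(-1.105263) = 0.331124
Percentage = 0.331124 * 100
= 33.1


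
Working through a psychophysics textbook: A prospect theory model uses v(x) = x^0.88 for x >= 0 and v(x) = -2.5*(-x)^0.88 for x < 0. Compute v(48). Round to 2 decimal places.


Since x = 48 >= 0, use v(x) = x^0.88
48^0.88 = 30.1642
v(48) = 30.16


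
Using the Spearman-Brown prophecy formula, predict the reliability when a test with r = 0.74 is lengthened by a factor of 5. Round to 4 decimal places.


r_new = n*r / (1 + (n-1)*r)
Numerator = 5 * 0.74 = 3.7
Denominator = 1 + 4 * 0.74 = 3.96
r_new = 3.7 / 3.96
= 0.9343


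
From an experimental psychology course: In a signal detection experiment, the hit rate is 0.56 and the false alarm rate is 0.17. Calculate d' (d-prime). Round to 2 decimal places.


d' = z(HR) - z(FAR)
z(0.56) = 0.151
z(0.17) = -0.9542
d' = 0.151 - -0.9542
= 1.11


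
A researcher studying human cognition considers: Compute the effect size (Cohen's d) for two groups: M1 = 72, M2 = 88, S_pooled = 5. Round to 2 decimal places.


Cohen's d = (M1 - M2) / S_pooled
= (72 - 88) / 5
= -16 / 5
= -3.20


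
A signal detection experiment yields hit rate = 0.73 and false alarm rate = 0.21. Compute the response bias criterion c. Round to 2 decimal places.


c = -0.5 * (z(HR) + z(FAR))
z(0.73) = 0.6128
z(0.21) = -0.8064
c = -0.5 * (0.6128 + -0.8064)
= -0.5 * -0.1936
= 0.10


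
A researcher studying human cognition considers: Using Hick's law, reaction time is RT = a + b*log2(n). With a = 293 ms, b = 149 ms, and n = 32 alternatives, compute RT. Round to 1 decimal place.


RT = 293 + 149 * log2(32)
log2(32) = 5.0
RT = 293 + 149 * 5.0
= 293 + 745.0
= 1038.0 ms


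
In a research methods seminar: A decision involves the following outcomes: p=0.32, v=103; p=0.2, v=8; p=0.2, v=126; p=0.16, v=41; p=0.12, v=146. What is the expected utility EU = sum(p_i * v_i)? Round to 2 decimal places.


EU = sum(p_i * v_i)
0.32 * 103 = 32.96
0.2 * 8 = 1.6
0.2 * 126 = 25.2
0.16 * 41 = 6.56
0.12 * 146 = 17.52
EU = 32.96 + 1.6 + 25.2 + 6.56 + 17.52
= 83.84


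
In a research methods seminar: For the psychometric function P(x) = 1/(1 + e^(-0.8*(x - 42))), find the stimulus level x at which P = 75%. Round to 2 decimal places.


At P = 0.75: 0.75 = 1/(1 + e^(-k*(x-x0)))
Solving: e^(-k*(x-x0)) = 1/3
x = x0 + ln(3)/k
ln(3) = 1.0986
x = 42 + 1.0986/0.8
= 42 + 1.3732
= 43.37


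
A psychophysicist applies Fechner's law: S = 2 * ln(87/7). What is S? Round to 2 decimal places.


S = 2 * ln(87/7)
I/I0 = 12.428571
ln(12.428571) = 2.52
S = 2 * 2.52
= 5.04


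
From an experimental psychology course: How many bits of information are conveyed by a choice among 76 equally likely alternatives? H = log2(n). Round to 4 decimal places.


H = log2(n)
H = log2(76)
= 6.2479


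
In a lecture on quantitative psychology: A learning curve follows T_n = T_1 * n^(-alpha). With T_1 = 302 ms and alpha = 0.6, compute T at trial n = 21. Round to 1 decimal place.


T_n = 302 * 21^(-0.6)
21^(-0.6) = 0.160942
T_n = 302 * 0.160942
= 48.6 ms


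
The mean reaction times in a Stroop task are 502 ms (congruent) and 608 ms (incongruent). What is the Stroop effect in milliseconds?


Stroop effect = RT(incongruent) - RT(congruent)
= 608 - 502
= 106 ms


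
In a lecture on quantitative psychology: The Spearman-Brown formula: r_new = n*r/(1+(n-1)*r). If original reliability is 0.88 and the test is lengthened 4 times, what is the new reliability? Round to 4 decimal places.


r_new = n*r / (1 + (n-1)*r)
Numerator = 4 * 0.88 = 3.52
Denominator = 1 + 3 * 0.88 = 3.64
r_new = 3.52 / 3.64
= 0.9670


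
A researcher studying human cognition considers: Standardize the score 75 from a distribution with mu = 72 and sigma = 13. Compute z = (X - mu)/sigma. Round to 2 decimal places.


z = (X - mu) / sigma
= (75 - 72) / 13
= 3 / 13
= 0.23


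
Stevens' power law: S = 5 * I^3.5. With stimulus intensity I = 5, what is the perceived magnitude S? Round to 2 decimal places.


S = 5 * 5^3.5
5^3.5 = 279.5085
S = 5 * 279.5085
= 1397.54


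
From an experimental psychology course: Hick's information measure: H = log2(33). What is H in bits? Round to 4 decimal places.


H = log2(n)
H = log2(33)
= 5.0444


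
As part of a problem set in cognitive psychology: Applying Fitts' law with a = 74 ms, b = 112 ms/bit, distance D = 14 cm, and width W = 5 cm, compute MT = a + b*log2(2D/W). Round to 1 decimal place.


MT = 74 + 112 * log2(2*14/5)
2D/W = 5.6
log2(5.6) = 2.4854
MT = 74 + 112 * 2.4854
= 352.4 ms


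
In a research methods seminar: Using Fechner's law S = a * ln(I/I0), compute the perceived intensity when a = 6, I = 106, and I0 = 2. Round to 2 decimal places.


S = 6 * ln(106/2)
I/I0 = 53.0
ln(53.0) = 3.9703
S = 6 * 3.9703
= 23.82


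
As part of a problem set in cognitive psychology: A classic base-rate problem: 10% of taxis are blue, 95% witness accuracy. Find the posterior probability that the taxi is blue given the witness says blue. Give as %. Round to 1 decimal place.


P(blue | says blue) = P(says blue | blue)*P(blue) / [P(says blue | blue)*P(blue) + P(says blue | not blue)*P(not blue)]
Numerator = 0.95 * 0.1 = 0.095
False identification = 0.05 * 0.9 = 0.045
P = 0.095 / (0.095 + 0.045)
= 0.095 / 0.14
As percentage = 67.9


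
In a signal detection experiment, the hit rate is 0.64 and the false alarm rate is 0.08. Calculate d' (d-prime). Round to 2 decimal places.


d' = z(HR) - z(FAR)
z(0.64) = 0.3585
z(0.08) = -1.4051
d' = 0.3585 - -1.4051
= 1.76


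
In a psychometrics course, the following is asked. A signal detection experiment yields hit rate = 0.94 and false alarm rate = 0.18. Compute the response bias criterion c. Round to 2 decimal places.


c = -0.5 * (z(HR) + z(FAR))
z(0.94) = 1.5548
z(0.18) = -0.9154
c = -0.5 * (1.5548 + -0.9154)
= -0.5 * 0.6394
= -0.32


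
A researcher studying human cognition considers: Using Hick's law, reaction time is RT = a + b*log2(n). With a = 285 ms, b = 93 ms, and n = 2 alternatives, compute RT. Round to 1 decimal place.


RT = 285 + 93 * log2(2)
log2(2) = 1.0
RT = 285 + 93 * 1.0
= 285 + 93.0
= 378.0 ms


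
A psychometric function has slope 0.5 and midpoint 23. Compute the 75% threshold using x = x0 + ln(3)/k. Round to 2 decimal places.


At P = 0.75: 0.75 = 1/(1 + e^(-k*(x-x0)))
Solving: e^(-k*(x-x0)) = 1/3
x = x0 + ln(3)/k
ln(3) = 1.0986
x = 23 + 1.0986/0.5
= 23 + 2.1972
= 25.20


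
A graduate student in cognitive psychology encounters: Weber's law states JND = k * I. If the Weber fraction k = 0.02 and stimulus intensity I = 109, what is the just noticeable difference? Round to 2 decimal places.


JND = k * I
JND = 0.02 * 109
= 2.18


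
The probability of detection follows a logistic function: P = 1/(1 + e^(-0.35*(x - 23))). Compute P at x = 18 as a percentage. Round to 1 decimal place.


P(x) = 1/(1 + e^(-0.35*(18 - 23)))
Exponent = -0.35 * -5 = 1.75
e^(1.75) = 5.754603
P = 1/(1 + 5.754603) = 0.148047
Percentage = 14.8


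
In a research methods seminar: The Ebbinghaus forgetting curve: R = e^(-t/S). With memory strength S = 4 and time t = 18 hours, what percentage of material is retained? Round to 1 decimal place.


R = e^(-t/S)
-t/S = -18/4 = -4.5
R = e^(-4.5) = 0.011109
Percentage = 0.011109 * 100
= 1.1


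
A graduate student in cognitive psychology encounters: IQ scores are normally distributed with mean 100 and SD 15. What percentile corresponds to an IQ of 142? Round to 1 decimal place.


z = (IQ - mean) / SD
z = (142 - 100) / 15 = 2.8
Percentile = Phi(2.8) * 100
Phi(2.8) = 0.997445
= 99.7


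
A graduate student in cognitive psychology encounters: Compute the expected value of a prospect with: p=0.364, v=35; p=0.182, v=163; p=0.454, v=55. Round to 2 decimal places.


EU = sum(p_i * v_i)
0.364 * 35 = 12.74
0.182 * 163 = 29.666
0.454 * 55 = 24.97
EU = 12.74 + 29.666 + 24.97
= 67.38


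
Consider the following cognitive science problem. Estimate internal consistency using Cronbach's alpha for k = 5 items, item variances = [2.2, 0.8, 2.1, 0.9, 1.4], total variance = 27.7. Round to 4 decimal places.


alpha = (k/(k-1)) * (1 - sum(s_i^2)/s_total^2)
sum(item variances) = 7.4
k/(k-1) = 5/4 = 1.25
1 - 7.4/27.7 = 1 - 0.267148 = 0.732852
alpha = 1.25 * 0.732852
= 0.9161


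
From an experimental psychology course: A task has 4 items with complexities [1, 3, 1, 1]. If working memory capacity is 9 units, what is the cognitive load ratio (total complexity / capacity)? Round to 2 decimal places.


Total complexity = 1 + 3 + 1 + 1 = 6
Load = total / capacity = 6 / 9
= 0.67


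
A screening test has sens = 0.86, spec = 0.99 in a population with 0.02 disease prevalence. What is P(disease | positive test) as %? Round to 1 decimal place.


PPV = (sens * prev) / (sens * prev + (1-spec) * (1-prev))
Numerator = 0.86 * 0.02 = 0.0172
P(positive and no disease) = (1 - spec) * (1 - prev) = (1 - 0.99) * (1 - 0.02) = 0.0098
Denominator = 0.0172 + 0.0098 = 0.027
PPV = 0.0172 / 0.027 = 0.637037
As percentage = 63.7


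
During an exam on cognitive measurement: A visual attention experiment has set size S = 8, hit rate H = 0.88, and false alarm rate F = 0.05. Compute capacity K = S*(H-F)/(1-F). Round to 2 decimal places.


K = S * (H - F) / (1 - F)
H - F = 0.83
1 - F = 0.95
K = 8 * 0.83 / 0.95
= 6.99


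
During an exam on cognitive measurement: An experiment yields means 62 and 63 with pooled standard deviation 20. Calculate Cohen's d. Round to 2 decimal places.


Cohen's d = (M1 - M2) / S_pooled
= (62 - 63) / 20
= -1 / 20
= -0.05


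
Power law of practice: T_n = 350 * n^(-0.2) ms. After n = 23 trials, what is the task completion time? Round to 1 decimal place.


T_n = 350 * 23^(-0.2)
23^(-0.2) = 0.534139
T_n = 350 * 0.534139
= 186.9 ms


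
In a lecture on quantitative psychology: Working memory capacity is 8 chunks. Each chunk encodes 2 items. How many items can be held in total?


Total items = chunks * items_per_chunk
= 8 * 2
= 16


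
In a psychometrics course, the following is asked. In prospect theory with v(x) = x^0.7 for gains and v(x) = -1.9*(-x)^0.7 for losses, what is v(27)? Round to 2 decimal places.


Since x = 27 >= 0, use v(x) = x^0.7
27^0.7 = 10.0451
v(27) = 10.05


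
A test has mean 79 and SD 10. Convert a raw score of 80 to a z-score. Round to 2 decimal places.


z = (X - mu) / sigma
= (80 - 79) / 10
= 1 / 10
= 0.10


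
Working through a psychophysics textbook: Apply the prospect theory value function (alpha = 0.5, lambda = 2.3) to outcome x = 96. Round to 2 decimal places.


Since x = 96 >= 0, use v(x) = x^0.5
96^0.5 = 9.798
v(96) = 9.80


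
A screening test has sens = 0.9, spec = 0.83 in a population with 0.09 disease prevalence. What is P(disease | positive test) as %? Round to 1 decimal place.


PPV = (sens * prev) / (sens * prev + (1-spec) * (1-prev))
Numerator = 0.9 * 0.09 = 0.081
P(positive and no disease) = (1 - spec) * (1 - prev) = (1 - 0.83) * (1 - 0.09) = 0.1547
Denominator = 0.081 + 0.1547 = 0.2357
PPV = 0.081 / 0.2357 = 0.343657
As percentage = 34.4


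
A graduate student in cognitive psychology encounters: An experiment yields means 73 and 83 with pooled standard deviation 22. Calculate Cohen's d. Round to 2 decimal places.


Cohen's d = (M1 - M2) / S_pooled
= (73 - 83) / 22
= -10 / 22
= -0.45


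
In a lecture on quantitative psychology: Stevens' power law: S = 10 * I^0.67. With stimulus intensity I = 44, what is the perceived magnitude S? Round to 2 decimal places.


S = 10 * 44^0.67
44^0.67 = 12.6216
S = 10 * 12.6216
= 126.22


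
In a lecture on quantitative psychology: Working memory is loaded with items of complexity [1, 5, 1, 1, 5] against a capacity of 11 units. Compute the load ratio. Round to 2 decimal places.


Total complexity = 1 + 5 + 1 + 1 + 5 = 13
Load = total / capacity = 13 / 11
= 1.18


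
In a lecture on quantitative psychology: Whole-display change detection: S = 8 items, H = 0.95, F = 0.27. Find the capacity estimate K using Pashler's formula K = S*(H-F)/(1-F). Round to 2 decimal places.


K = S * (H - F) / (1 - F)
H - F = 0.68
1 - F = 0.73
K = 8 * 0.68 / 0.73
= 7.45


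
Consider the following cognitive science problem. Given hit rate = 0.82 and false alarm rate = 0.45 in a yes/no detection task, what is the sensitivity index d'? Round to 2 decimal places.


d' = z(HR) - z(FAR)
z(0.82) = 0.9154
z(0.45) = -0.1257
d' = 0.9154 - -0.1257
= 1.04


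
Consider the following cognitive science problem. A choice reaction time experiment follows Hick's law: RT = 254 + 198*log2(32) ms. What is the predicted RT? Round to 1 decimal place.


RT = 254 + 198 * log2(32)
log2(32) = 5.0
RT = 254 + 198 * 5.0
= 254 + 990.0
= 1244.0 ms


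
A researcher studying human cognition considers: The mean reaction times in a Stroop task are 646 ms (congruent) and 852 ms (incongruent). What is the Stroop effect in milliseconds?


Stroop effect = RT(incongruent) - RT(congruent)
= 852 - 646
= 206 ms


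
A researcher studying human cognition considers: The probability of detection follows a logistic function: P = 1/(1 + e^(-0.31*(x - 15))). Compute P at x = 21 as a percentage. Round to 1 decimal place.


P(x) = 1/(1 + e^(-0.31*(21 - 15)))
Exponent = -0.31 * 6 = -1.86
e^(-1.86) = 0.155673
P = 1/(1 + 0.155673) = 0.865297
Percentage = 86.5


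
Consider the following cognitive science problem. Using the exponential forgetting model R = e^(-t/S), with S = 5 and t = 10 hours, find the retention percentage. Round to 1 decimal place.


R = e^(-t/S)
-t/S = -10/5 = -2.0
R = e^(-2.0) = 0.135335
Percentage = 0.135335 * 100
= 13.5


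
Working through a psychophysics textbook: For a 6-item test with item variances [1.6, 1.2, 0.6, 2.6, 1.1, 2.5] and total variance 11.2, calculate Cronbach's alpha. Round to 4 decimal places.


alpha = (k/(k-1)) * (1 - sum(s_i^2)/s_total^2)
sum(item variances) = 9.6
k/(k-1) = 6/5 = 1.2
1 - 9.6/11.2 = 1 - 0.857143 = 0.142857
alpha = 1.2 * 0.142857
= 0.1714


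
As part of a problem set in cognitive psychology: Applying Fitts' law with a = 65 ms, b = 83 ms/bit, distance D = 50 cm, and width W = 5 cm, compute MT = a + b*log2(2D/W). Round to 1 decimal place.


MT = 65 + 83 * log2(2*50/5)
2D/W = 20.0
log2(20.0) = 4.3219
MT = 65 + 83 * 4.3219
= 423.7 ms


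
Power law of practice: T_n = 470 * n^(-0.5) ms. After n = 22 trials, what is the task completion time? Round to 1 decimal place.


T_n = 470 * 22^(-0.5)
22^(-0.5) = 0.213201
T_n = 470 * 0.213201
= 100.2 ms


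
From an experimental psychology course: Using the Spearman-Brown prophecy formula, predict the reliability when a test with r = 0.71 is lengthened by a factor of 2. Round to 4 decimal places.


r_new = n*r / (1 + (n-1)*r)
Numerator = 2 * 0.71 = 1.42
Denominator = 1 + 1 * 0.71 = 1.71
r_new = 1.42 / 1.71
= 0.8304


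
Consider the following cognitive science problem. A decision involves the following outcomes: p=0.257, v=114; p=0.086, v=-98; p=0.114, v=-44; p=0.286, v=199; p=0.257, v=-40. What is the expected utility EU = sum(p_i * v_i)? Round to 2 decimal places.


EU = sum(p_i * v_i)
0.257 * 114 = 29.298
0.086 * -98 = -8.428
0.114 * -44 = -5.016
0.286 * 199 = 56.914
0.257 * -40 = -10.28
EU = 29.298 + -8.428 + -5.016 + 56.914 + -10.28
= 62.49


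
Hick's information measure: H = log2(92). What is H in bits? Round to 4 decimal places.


H = log2(n)
H = log2(92)
= 6.5236


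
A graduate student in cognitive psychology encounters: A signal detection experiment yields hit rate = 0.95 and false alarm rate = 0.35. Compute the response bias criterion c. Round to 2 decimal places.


c = -0.5 * (z(HR) + z(FAR))
z(0.95) = 1.6449
z(0.35) = -0.3853
c = -0.5 * (1.6449 + -0.3853)
= -0.5 * 1.2596
= -0.63


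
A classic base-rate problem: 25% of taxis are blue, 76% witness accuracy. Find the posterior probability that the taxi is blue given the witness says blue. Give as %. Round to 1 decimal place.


P(blue | says blue) = P(says blue | blue)*P(blue) / [P(says blue | blue)*P(blue) + P(says blue | not blue)*P(not blue)]
Numerator = 0.76 * 0.25 = 0.19
False identification = 0.24 * 0.75 = 0.18
P = 0.19 / (0.19 + 0.18)
= 0.19 / 0.37
As percentage = 51.4


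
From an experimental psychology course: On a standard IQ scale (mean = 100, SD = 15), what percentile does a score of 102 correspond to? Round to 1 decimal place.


z = (IQ - mean) / SD
z = (102 - 100) / 15 = 0.1333
Percentile = Phi(0.1333) * 100
Phi(0.1333) = 0.553022
= 55.3


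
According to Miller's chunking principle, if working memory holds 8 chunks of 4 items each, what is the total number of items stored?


Total items = chunks * items_per_chunk
= 8 * 4
= 32


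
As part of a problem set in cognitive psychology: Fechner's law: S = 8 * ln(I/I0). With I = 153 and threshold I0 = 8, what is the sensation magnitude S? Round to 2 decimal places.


S = 8 * ln(153/8)
I/I0 = 19.125
ln(19.125) = 2.951
S = 8 * 2.951
= 23.61


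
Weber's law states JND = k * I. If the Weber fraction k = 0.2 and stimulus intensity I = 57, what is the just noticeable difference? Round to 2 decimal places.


JND = k * I
JND = 0.2 * 57
= 11.40


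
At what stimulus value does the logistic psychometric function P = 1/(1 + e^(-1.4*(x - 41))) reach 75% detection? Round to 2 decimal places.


At P = 0.75: 0.75 = 1/(1 + e^(-k*(x-x0)))
Solving: e^(-k*(x-x0)) = 1/3
x = x0 + ln(3)/k
ln(3) = 1.0986
x = 41 + 1.0986/1.4
= 41 + 0.7847
= 41.78


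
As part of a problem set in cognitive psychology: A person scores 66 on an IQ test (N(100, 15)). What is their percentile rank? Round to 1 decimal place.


z = (IQ - mean) / SD
z = (66 - 100) / 15 = -2.2667
Percentile = Phi(-2.2667) * 100
Phi(-2.2667) = 0.011704
= 1.2


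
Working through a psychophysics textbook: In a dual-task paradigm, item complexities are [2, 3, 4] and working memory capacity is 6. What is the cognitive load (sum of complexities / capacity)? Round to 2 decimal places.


Total complexity = 2 + 3 + 4 = 9
Load = total / capacity = 9 / 6
= 1.50


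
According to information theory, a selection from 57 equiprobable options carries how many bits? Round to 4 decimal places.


H = log2(n)
H = log2(57)
= 5.8329


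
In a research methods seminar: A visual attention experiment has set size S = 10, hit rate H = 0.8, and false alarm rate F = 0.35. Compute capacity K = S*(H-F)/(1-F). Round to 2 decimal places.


K = S * (H - F) / (1 - F)
H - F = 0.45
1 - F = 0.65
K = 10 * 0.45 / 0.65
= 6.92


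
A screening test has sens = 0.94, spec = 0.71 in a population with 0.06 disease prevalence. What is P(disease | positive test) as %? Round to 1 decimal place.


PPV = (sens * prev) / (sens * prev + (1-spec) * (1-prev))
Numerator = 0.94 * 0.06 = 0.0564
P(positive and no disease) = (1 - spec) * (1 - prev) = (1 - 0.71) * (1 - 0.06) = 0.2726
Denominator = 0.0564 + 0.2726 = 0.329
PPV = 0.0564 / 0.329 = 0.171429
As percentage = 17.1


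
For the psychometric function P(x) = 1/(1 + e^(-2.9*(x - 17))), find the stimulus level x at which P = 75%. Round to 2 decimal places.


At P = 0.75: 0.75 = 1/(1 + e^(-k*(x-x0)))
Solving: e^(-k*(x-x0)) = 1/3
x = x0 + ln(3)/k
ln(3) = 1.0986
x = 17 + 1.0986/2.9
= 17 + 0.3788
= 17.38


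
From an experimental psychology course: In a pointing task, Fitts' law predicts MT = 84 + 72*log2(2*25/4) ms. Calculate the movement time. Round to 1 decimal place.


MT = 84 + 72 * log2(2*25/4)
2D/W = 12.5
log2(12.5) = 3.6439
MT = 84 + 72 * 3.6439
= 346.4 ms


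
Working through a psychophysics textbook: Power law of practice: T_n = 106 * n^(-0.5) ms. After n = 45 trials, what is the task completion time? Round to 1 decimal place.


T_n = 106 * 45^(-0.5)
45^(-0.5) = 0.149071
T_n = 106 * 0.149071
= 15.8 ms


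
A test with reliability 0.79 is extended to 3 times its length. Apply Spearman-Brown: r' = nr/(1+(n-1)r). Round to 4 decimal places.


r_new = n*r / (1 + (n-1)*r)
Numerator = 3 * 0.79 = 2.37
Denominator = 1 + 2 * 0.79 = 2.58
r_new = 2.37 / 2.58
= 0.9186


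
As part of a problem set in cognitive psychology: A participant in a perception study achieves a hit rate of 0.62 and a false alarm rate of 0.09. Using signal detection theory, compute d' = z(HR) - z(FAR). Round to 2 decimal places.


d' = z(HR) - z(FAR)
z(0.62) = 0.3055
z(0.09) = -1.3408
d' = 0.3055 - -1.3408
= 1.65


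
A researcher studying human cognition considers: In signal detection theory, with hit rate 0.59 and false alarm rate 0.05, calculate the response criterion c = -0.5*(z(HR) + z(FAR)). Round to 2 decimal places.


c = -0.5 * (z(HR) + z(FAR))
z(0.59) = 0.2275
z(0.05) = -1.6449
c = -0.5 * (0.2275 + -1.6449)
= -0.5 * -1.4174
= 0.71


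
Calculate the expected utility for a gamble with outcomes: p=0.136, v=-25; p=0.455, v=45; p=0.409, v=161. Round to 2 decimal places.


EU = sum(p_i * v_i)
0.136 * -25 = -3.4
0.455 * 45 = 20.475
0.409 * 161 = 65.849
EU = -3.4 + 20.475 + 65.849
= 82.92


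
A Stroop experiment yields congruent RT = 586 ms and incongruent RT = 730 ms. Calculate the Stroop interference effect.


Stroop effect = RT(incongruent) - RT(congruent)
= 730 - 586
= 144 ms


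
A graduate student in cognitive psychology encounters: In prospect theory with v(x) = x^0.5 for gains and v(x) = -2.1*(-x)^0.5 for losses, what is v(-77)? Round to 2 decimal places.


Since x = -77 < 0, use v(x) = -lambda*(-x)^alpha
(-x) = 77
77^0.5 = 8.775
v(-77) = -2.1 * 8.775
= -18.43


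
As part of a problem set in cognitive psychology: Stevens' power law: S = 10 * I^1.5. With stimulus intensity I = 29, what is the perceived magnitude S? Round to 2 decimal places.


S = 10 * 29^1.5
29^1.5 = 156.1698
S = 10 * 156.1698
= 1561.70


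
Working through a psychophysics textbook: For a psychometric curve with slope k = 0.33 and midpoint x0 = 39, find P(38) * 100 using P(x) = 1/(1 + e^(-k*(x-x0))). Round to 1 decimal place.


P(x) = 1/(1 + e^(-0.33*(38 - 39)))
Exponent = -0.33 * -1 = 0.33
e^(0.33) = 1.390968
P = 1/(1 + 1.390968) = 0.418241
Percentage = 41.8


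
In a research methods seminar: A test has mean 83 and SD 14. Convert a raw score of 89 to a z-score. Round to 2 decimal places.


z = (X - mu) / sigma
= (89 - 83) / 14
= 6 / 14
= 0.43


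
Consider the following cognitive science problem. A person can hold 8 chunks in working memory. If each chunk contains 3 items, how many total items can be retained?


Total items = chunks * items_per_chunk
= 8 * 3
= 24


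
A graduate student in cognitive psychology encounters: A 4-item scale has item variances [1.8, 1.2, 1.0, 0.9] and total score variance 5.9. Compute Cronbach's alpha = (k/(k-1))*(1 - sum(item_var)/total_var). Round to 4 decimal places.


alpha = (k/(k-1)) * (1 - sum(s_i^2)/s_total^2)
sum(item variances) = 4.9
k/(k-1) = 4/3 = 1.333333
1 - 4.9/5.9 = 1 - 0.830508 = 0.169492
alpha = 1.333333 * 0.169492
= 0.2260


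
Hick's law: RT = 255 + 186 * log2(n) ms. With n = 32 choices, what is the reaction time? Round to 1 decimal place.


RT = 255 + 186 * log2(32)
log2(32) = 5.0
RT = 255 + 186 * 5.0
= 255 + 930.0
= 1185.0 ms


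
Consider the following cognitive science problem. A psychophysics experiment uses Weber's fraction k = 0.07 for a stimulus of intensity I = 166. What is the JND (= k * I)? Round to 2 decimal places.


JND = k * I
JND = 0.07 * 166
= 11.62


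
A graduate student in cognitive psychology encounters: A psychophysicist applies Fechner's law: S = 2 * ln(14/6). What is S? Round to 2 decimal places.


S = 2 * ln(14/6)
I/I0 = 2.333333
ln(2.333333) = 0.8473
S = 2 * 0.8473
= 1.69


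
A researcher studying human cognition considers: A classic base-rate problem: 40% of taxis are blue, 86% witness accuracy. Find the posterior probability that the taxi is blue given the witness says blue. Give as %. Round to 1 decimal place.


P(blue | says blue) = P(says blue | blue)*P(blue) / [P(says blue | blue)*P(blue) + P(says blue | not blue)*P(not blue)]
Numerator = 0.86 * 0.4 = 0.344
False identification = 0.14 * 0.6 = 0.084
P = 0.344 / (0.344 + 0.084)
= 0.344 / 0.428
As percentage = 80.4


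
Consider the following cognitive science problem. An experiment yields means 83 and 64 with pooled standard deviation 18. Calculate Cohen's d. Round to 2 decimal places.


Cohen's d = (M1 - M2) / S_pooled
= (83 - 64) / 18
= 19 / 18
= 1.06


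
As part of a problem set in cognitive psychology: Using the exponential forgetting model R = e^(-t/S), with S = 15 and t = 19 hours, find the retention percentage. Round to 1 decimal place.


R = e^(-t/S)
-t/S = -19/15 = -1.266667
R = e^(-1.266667) = 0.281769
Percentage = 0.281769 * 100
= 28.2
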